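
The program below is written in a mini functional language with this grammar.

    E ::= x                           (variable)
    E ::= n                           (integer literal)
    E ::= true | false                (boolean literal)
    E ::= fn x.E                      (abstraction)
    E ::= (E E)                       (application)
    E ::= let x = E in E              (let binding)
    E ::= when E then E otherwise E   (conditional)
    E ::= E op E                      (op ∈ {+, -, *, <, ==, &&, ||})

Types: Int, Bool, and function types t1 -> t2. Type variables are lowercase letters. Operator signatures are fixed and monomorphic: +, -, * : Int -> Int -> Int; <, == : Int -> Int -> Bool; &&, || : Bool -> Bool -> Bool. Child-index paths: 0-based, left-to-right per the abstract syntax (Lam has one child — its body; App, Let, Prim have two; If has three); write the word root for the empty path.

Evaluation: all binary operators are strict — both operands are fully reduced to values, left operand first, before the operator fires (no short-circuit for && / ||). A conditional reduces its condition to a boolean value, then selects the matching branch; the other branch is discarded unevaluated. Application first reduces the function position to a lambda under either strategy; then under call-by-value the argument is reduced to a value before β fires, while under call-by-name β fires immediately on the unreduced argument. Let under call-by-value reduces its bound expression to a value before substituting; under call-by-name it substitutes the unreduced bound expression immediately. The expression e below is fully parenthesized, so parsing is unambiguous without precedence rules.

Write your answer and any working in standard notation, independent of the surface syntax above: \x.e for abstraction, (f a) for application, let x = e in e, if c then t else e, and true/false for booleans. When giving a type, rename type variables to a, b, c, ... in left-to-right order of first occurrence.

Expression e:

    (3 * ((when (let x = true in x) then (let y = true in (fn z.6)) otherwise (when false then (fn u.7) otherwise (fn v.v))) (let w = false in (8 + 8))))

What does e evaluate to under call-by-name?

Trace:
step 0: (3 * ((if (let x = true in x) then (let y = true in (\z.6)) else (if false then (\u.7) else (\v.v))) (let w = false in (8 + 8))))
step 1: [let@1.0.0] (3 * ((if true then (let y = true in (\z.6)) else (if false then (\u.7) else (\v.v))) (let w = false in (8 + 8))))
step 2: [if@1.0] (3 * ((let y = true in (\z.6)) (let w = false in (8 + 8))))
step 3: [let@1.0] (3 * ((\z.6) (let w = false in (8 + 8))))
step 4: [beta@1] (3 * 6)
step 5: [delta@root] 18

Answer: 18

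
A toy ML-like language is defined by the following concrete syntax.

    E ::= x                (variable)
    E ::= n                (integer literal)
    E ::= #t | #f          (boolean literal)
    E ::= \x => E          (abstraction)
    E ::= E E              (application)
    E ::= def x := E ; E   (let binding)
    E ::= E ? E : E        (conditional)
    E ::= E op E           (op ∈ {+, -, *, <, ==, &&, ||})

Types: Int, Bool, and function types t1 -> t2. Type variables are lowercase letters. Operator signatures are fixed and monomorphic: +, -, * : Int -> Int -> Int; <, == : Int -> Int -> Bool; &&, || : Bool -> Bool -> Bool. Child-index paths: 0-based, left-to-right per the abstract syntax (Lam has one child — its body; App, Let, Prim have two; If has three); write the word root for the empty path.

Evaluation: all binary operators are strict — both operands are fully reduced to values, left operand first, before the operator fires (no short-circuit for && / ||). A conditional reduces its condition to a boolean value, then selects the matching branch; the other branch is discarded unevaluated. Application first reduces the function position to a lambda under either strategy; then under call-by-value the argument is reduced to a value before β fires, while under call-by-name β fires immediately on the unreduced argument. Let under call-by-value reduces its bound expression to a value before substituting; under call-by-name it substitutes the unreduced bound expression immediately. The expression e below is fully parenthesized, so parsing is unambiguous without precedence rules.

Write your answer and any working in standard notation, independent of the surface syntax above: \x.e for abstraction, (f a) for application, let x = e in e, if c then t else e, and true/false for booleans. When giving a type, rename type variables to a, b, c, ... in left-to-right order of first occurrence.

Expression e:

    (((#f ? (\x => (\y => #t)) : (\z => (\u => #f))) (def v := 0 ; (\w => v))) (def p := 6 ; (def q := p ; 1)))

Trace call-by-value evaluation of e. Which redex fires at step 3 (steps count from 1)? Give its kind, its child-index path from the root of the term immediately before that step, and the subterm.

Answer: beta at 0 : ((\z.(\u.false)) (\w.0))

Working:
step 0: (((if false then (\x.(\y.true)) else (\z.(\u.false))) (let v = 0 in (\w.v))) (let p = 6 in (let q = p in 1)))
step 1: [if@0.0] (((\z.(\u.false)) (let v = 0 in (\w.v))) (let p = 6 in (let q = p in 1)))
step 2: [let@0.1] (((\z.(\u.false)) (\w.0)) (let p = 6 in (let q = p in 1)))
step 3: [beta@0] ((\u.false) (let p = 6 in (let q = p in 1)))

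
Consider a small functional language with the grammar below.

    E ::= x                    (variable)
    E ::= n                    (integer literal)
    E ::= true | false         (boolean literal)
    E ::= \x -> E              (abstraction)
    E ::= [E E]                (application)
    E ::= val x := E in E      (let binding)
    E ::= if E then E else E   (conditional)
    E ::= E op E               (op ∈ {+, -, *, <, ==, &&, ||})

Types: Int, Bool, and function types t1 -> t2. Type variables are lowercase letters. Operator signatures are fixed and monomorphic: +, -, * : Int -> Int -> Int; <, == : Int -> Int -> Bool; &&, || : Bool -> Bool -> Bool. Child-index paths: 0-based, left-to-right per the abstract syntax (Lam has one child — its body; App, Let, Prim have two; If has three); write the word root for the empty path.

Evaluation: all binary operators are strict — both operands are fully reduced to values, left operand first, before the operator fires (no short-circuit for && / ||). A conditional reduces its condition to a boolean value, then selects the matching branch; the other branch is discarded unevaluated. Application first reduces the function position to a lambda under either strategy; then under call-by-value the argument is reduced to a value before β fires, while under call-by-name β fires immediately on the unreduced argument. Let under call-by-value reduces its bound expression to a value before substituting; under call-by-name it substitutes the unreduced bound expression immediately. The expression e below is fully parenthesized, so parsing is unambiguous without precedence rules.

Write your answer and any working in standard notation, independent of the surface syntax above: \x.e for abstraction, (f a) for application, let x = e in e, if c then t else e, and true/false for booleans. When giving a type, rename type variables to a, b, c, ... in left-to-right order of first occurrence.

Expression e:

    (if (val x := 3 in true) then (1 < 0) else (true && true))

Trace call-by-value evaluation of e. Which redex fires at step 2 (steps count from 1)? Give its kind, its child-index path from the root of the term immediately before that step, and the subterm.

Answer: if at root : (if true then (1 < 0) else (true && true))

Trace:
step 0: (if (let x = 3 in true) then (1 < 0) else (true && true))
step 1: [let@0] (if true then (1 < 0) else (true && true))
step 2: [if@root] (1 < 0)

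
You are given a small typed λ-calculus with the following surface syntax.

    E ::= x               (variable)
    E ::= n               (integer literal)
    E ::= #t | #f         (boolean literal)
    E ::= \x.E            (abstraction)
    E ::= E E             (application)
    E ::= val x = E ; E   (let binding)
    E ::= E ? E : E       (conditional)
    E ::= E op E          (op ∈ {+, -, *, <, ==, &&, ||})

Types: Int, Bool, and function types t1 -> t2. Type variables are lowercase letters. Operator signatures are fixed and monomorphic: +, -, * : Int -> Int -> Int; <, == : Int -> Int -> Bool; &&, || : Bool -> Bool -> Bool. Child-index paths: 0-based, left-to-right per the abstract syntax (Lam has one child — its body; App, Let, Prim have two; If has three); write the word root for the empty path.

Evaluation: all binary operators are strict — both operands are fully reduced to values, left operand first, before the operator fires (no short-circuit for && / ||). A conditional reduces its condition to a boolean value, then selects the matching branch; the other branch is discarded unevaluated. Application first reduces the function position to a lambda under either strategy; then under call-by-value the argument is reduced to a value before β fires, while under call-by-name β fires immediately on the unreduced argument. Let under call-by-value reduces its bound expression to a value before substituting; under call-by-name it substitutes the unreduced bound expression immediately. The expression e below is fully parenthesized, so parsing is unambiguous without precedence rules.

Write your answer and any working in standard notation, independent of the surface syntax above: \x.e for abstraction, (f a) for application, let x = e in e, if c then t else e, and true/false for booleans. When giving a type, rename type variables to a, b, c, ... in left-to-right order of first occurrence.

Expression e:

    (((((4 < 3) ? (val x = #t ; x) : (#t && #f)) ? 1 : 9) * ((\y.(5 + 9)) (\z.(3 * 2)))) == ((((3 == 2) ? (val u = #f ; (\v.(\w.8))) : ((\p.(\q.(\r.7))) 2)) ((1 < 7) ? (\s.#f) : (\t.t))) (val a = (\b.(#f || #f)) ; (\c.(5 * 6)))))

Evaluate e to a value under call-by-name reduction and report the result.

Answer: false

Trace:
step 0: (((if (if (4 < 3) then (let x = true in x) else (true && false)) then 1 else 9) * ((\y.(5 + 9)) (\z.(3 * 2)))) == (((if (3 == 2) then (let u = false in (\v.(\w.8))) else ((\p.(\q.(\r.7))) 2)) (if (1 < 7) then (\s.false) else (\t.t))) (let a = (\b.(false || false)) in (\c.(5 * 6)))))
step 1: [delta@0.0.0.0] (((if (if false then (let x = true in x) else (true && false)) then 1 else 9) * ((\y.(5 + 9)) (\z.(3 * 2)))) == (((if (3 == 2) then (let u = false in (\v.(\w.8))) else ((\p.(\q.(\r.7))) 2)) (if (1 < 7) then (\s.false) else (\t.t))) (let a = (\b.(false || false)) in (\c.(5 * 6)))))
step 2: [if@0.0.0] (((if (true && false) then 1 else 9) * ((\y.(5 + 9)) (\z.(3 * 2)))) == (((if (3 == 2) then (let u = false in (\v.(\w.8))) else ((\p.(\q.(\r.7))) 2)) (if (1 < 7) then (\s.false) else (\t.t))) (let a = (\b.(false || false)) in (\c.(5 * 6)))))
step 3: [delta@0.0.0] (((if false then 1 else 9) * ((\y.(5 + 9)) (\z.(3 * 2)))) == (((if (3 == 2) then (let u = false in (\v.(\w.8))) else ((\p.(\q.(\r.7))) 2)) (if (1 < 7) then (\s.false) else (\t.t))) (let a = (\b.(false || false)) in (\c.(5 * 6)))))
step 4: [if@0.0] ((9 * ((\y.(5 + 9)) (\z.(3 * 2)))) == (((if (3 == 2) then (let u = false in (\v.(\w.8))) else ((\p.(\q.(\r.7))) 2)) (if (1 < 7) then (\s.false) else (\t.t))) (let a = (\b.(false || false)) in (\c.(5 * 6)))))
step 5: [beta@0.1] ((9 * (5 + 9)) == (((if (3 == 2) then (let u = false in (\v.(\w.8))) else ((\p.(\q.(\r.7))) 2)) (if (1 < 7) then (\s.false) else (\t.t))) (let a = (\b.(false || false)) in (\c.(5 * 6)))))
step 6: [delta@0.1] ((9 * 14) == (((if (3 == 2) then (let u = false in (\v.(\w.8))) else ((\p.(\q.(\r.7))) 2)) (if (1 < 7) then (\s.false) else (\t.t))) (let a = (\b.(false || false)) in (\c.(5 * 6)))))
step 7: [delta@0] (126 == (((if (3 == 2) then (let u = false in (\v.(\w.8))) else ((\p.(\q.(\r.7))) 2)) (if (1 < 7) then (\s.false) else (\t.t))) (let a = (\b.(false || false)) in (\c.(5 * 6)))))
step 8: [delta@1.0.0.0] (126 == (((if false then (let u = false in (\v.(\w.8))) else ((\p.(\q.(\r.7))) 2)) (if (1 < 7) then (\s.false) else (\t.t))) (let a = (\b.(false || false)) in (\c.(5 * 6)))))
step 9: [if@1.0.0] (126 == ((((\p.(\q.(\r.7))) 2) (if (1 < 7) then (\s.false) else (\t.t))) (let a = (\b.(false || false)) in (\c.(5 * 6)))))
step 10: [beta@1.0.0] (126 == (((\q.(\r.7)) (if (1 < 7) then (\s.false) else (\t.t))) (let a = (\b.(false || false)) in (\c.(5 * 6)))))
step 11: [beta@1.0] (126 == ((\r.7) (let a = (\b.(false || false)) in (\c.(5 * 6)))))
step 12: [beta@1] (126 == 7)
step 13: [delta@root] false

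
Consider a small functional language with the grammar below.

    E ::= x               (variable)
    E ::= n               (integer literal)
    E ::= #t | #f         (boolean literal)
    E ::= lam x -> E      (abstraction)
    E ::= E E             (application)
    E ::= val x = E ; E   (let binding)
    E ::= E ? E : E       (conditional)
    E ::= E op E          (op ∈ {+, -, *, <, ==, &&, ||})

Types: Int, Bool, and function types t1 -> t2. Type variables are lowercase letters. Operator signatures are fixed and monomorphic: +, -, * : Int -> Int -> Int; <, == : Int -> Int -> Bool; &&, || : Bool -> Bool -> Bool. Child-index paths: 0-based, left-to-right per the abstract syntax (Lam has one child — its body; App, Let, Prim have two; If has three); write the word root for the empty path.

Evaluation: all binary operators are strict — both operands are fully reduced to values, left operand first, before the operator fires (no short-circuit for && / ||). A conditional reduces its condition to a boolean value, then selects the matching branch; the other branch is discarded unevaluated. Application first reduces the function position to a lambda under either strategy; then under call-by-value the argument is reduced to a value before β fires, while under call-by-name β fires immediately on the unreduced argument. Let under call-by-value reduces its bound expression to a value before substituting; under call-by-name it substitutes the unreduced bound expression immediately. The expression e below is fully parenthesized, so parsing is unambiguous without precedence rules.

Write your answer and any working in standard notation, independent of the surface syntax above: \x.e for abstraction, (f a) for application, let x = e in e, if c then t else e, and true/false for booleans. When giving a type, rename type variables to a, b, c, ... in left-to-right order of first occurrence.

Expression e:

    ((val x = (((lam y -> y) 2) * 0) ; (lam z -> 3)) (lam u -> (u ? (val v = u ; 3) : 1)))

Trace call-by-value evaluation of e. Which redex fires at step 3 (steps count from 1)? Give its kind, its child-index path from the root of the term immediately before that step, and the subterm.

Trace:
step 0: ((let x = (((\y.y) 2) * 0) in (\z.3)) (\u.(if u then (let v = u in 3) else 1)))
step 1: [beta@0.0.0] ((let x = (2 * 0) in (\z.3)) (\u.(if u then (let v = u in 3) else 1)))
step 2: [delta@0.0] ((let x = 0 in (\z.3)) (\u.(if u then (let v = u in 3) else 1)))
step 3: [let@0] ((\z.3) (\u.(if u then (let v = u in 3) else 1)))

Answer: let at 0 : (let x = 0 in (\z.3))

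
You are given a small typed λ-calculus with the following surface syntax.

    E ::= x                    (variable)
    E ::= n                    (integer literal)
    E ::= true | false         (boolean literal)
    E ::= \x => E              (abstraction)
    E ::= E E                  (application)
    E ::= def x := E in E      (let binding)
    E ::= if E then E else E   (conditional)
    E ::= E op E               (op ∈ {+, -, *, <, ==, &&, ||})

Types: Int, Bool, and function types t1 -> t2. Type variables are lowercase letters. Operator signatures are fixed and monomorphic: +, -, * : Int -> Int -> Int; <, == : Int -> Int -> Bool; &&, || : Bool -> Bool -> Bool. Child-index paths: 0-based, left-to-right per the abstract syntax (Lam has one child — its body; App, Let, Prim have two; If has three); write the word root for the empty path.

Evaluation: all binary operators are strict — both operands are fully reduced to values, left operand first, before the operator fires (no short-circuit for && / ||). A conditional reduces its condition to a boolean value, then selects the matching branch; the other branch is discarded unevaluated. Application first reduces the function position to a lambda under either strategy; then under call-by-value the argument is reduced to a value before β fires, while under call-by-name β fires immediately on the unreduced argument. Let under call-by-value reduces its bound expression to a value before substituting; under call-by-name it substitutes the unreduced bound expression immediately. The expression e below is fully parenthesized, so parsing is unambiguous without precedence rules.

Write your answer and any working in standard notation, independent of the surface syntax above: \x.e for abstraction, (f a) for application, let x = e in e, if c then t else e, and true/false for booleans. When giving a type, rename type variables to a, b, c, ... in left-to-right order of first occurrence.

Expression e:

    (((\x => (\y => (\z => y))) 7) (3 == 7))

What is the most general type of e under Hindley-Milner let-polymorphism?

Trace:
y : b
\z._ : c -> b
\y._ : b -> c -> b
\x._ : a -> b -> c -> b
  unify a -> b -> c -> b ~ Int -> d
  unify a ~ Int
  unify b -> c -> b ~ d
_ _ : b -> c -> b
  unify Int ~ Int
  unify Int ~ Int
  unify b -> c -> b ~ Bool -> e
  unify b ~ Bool
  unify c -> Bool ~ e
_ _ : c -> Bool

Answer: a -> Bool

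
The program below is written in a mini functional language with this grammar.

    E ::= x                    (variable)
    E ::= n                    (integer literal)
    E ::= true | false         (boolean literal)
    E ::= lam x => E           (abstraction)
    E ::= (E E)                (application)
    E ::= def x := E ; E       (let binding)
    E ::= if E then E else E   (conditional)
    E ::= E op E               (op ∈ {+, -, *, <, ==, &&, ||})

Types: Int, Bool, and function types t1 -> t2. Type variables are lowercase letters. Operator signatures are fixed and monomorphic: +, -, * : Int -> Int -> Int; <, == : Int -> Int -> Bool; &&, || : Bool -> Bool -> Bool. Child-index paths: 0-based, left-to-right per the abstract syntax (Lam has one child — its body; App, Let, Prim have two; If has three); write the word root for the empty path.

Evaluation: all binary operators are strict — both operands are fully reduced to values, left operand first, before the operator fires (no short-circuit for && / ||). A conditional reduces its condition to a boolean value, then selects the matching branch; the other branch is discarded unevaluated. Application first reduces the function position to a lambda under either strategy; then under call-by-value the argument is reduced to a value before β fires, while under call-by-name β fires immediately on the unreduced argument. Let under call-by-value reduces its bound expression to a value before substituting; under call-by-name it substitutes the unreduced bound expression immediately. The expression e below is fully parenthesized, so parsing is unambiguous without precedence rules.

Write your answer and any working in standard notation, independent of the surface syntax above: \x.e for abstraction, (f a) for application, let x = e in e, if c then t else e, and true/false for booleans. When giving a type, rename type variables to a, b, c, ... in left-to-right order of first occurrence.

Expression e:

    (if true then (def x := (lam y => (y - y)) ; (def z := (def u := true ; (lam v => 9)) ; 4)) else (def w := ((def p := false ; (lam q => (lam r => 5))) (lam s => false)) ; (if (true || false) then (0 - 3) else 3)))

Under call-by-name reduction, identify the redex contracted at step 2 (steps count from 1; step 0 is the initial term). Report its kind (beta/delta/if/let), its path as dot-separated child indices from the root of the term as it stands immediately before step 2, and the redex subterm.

Answer: let at root : (let x = (\y.(y - y)) in (let z = (let u = true in (\v.9)) in 4))

Working:
step 0: (if true then (let x = (\y.(y - y)) in (let z = (let u = true in (\v.9)) in 4)) else (let w = ((let p = false in (\q.(\r.5))) (\s.false)) in (if (true || false) then (0 - 3) else 3)))
step 1: [if@root] (let x = (\y.(y - y)) in (let z = (let u = true in (\v.9)) in 4))
step 2: [let@root] (let z = (let u = true in (\v.9)) in 4)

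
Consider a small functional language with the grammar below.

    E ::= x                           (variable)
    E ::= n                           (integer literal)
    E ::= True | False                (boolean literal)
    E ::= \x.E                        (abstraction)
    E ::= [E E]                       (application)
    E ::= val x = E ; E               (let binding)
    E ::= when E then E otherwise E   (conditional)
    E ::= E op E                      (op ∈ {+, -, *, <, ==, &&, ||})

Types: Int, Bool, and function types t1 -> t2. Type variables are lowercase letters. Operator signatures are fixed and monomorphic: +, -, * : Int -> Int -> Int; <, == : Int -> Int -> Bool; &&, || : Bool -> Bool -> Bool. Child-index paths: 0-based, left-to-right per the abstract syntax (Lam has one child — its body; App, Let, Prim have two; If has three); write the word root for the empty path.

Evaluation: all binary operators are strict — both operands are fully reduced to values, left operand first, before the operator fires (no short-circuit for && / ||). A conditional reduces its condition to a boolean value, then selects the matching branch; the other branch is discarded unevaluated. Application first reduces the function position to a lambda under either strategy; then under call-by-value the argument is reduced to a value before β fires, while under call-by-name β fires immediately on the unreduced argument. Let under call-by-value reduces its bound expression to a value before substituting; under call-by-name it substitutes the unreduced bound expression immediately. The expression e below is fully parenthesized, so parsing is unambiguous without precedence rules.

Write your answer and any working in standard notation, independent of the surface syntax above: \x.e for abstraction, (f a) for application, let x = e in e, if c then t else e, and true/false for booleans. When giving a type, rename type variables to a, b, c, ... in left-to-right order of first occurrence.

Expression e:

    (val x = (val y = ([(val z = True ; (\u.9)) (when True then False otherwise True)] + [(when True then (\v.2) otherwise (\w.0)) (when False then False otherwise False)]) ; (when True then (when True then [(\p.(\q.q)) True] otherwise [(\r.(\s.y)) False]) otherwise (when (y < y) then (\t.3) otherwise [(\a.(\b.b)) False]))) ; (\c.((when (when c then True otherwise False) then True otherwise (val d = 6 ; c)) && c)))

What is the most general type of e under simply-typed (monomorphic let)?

Derivation:
let z : Bool
\u._ : a -> Int
  unify Bool ~ Bool
  unify Bool ~ Bool
  unify a -> Int ~ Bool -> b
  unify a ~ Bool
  unify Int ~ b
_ _ : Int
  unify Int ~ Int
  unify Bool ~ Bool
\v._ : c -> Int
\w._ : d -> Int
  unify c -> Int ~ d -> Int
  unify c ~ d
  unify Int ~ Int
  unify Bool ~ Bool
  unify Bool ~ Bool
  unify d -> Int ~ Bool -> e
  unify d ~ Bool
  unify Int ~ e
_ _ : Int
  unify Int ~ Int
let y : Int
  unify Bool ~ Bool
  unify Bool ~ Bool
q : g
\q._ : g -> g
\p._ : f -> g -> g
  unify f -> g -> g ~ Bool -> h
  unify f ~ Bool
  unify g -> g ~ h
_ _ : g -> g
y : Int
\s._ : j -> Int
\r._ : i -> j -> Int
  unify i -> j -> Int ~ Bool -> k
  unify i ~ Bool
  unify j -> Int ~ k
_ _ : j -> Int
  unify g -> g ~ j -> Int
  unify g ~ j
  unify j ~ Int
y : Int
  unify Int ~ Int
y : Int
  unify Int ~ Int
  unify Bool ~ Bool
\t._ : l -> Int
b : n
\b._ : n -> n
\a._ : m -> n -> n
  unify m -> n -> n ~ Bool -> o
  unify m ~ Bool
  unify n -> n ~ o
_ _ : n -> n
  unify l -> Int ~ n -> n
  unify l ~ n
  unify Int ~ n
  unify Int -> Int ~ Int -> Int
  unify Int ~ Int
  unify Int ~ Int
let x : Int -> Int
c : p
  unify p ~ Bool
  unify Bool ~ Bool
  unify Bool ~ Bool
let d : Int
c : Bool
  unify Bool ~ Bool
  unify Bool ~ Bool
c : Bool
  unify Bool ~ Bool
\c._ : Bool -> Bool

Answer: Bool -> Bool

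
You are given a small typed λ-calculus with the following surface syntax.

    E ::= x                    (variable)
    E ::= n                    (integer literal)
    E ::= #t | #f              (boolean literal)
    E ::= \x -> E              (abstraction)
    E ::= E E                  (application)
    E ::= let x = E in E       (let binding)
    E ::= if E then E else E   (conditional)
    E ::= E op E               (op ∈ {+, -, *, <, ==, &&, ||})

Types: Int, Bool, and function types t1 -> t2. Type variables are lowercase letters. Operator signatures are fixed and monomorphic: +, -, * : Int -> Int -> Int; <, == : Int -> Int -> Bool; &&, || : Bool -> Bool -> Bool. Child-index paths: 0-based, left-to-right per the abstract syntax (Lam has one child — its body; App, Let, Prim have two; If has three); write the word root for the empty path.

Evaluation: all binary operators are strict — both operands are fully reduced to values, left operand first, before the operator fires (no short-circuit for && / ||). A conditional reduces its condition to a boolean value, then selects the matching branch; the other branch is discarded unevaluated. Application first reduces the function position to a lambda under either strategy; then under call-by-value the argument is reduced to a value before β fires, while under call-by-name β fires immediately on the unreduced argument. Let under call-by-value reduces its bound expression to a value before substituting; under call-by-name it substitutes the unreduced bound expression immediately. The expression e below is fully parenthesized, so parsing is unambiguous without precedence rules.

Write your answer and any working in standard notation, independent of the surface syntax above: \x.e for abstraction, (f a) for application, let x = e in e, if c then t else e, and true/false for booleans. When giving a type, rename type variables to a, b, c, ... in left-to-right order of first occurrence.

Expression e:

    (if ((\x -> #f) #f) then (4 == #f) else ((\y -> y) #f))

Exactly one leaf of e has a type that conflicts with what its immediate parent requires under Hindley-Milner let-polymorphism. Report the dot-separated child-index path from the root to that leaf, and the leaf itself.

Answer: 1.1 : false

Working:
\x._ : a -> Bool
  unify a -> Bool ~ Bool -> b
  unify a ~ Bool
  unify Bool ~ b
_ _ : Bool
  unify Bool ~ Bool
  unify Int ~ Int
  unify Bool ~ Int
  FAIL: mismatch Bool ~ Int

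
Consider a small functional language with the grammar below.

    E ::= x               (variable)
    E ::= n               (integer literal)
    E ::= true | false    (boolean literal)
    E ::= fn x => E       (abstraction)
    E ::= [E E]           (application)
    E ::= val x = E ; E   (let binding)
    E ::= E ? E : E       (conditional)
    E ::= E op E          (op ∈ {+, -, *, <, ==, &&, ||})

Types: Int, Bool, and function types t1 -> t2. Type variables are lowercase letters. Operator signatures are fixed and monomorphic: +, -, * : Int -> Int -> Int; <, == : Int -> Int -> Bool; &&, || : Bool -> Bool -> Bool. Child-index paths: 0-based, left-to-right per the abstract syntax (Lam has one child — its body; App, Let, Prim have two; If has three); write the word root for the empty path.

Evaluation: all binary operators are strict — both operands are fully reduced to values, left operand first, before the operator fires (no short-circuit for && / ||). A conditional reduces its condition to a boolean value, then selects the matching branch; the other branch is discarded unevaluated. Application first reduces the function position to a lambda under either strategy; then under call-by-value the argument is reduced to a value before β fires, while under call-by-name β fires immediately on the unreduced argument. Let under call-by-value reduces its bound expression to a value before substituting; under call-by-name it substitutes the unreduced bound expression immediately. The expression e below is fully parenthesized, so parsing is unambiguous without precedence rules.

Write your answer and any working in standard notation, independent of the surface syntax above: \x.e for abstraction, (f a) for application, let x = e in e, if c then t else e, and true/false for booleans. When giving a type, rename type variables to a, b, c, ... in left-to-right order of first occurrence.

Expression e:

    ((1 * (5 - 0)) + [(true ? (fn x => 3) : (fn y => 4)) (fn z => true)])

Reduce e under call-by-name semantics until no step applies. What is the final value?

Working:
step 0: ((1 * (5 - 0)) + ((if true then (\x.3) else (\y.4)) (\z.true)))
step 1: [delta@0.1] ((1 * 5) + ((if true then (\x.3) else (\y.4)) (\z.true)))
step 2: [delta@0] (5 + ((if true then (\x.3) else (\y.4)) (\z.true)))
step 3: [if@1.0] (5 + ((\x.3) (\z.true)))
step 4: [beta@1] (5 + 3)
step 5: [delta@root] 8

Answer: 8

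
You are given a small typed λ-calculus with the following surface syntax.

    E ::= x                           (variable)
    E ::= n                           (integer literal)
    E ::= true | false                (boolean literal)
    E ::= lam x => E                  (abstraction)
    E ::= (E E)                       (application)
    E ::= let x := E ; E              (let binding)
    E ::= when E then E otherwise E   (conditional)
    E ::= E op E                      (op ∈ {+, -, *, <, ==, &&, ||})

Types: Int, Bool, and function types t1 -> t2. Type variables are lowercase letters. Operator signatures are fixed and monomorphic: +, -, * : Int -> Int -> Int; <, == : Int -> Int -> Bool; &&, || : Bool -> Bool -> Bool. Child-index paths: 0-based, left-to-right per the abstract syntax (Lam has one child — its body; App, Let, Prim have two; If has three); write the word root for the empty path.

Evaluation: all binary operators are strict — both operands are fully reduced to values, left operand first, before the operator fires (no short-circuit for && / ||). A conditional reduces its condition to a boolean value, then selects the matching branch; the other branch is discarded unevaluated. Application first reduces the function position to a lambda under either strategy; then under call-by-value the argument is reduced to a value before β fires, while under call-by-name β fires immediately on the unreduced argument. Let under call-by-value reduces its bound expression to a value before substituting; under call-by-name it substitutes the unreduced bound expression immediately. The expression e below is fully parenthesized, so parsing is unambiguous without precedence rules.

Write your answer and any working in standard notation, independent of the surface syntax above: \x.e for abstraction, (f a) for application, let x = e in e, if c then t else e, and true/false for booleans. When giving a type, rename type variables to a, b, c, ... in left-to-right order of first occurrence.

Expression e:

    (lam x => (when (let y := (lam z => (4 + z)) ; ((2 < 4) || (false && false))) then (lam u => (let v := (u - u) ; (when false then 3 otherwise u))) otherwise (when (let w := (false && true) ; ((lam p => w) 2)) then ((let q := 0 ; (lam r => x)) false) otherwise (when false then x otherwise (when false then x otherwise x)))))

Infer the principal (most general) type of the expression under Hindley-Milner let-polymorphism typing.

Trace:
  unify Int ~ Int
z : b
  unify b ~ Int
\z._ : Int -> Int
let y : Int -> Int
  unify Int ~ Int
  unify Int ~ Int
  unify Bool ~ Bool
  unify Bool ~ Bool
  unify Bool ~ Bool
  unify Bool ~ Bool
  unify Bool ~ Bool
u : c
  unify c ~ Int
u : Int
  unify Int ~ Int
let v : Int
  unify Bool ~ Bool
u : Int
  unify Int ~ Int
\u._ : Int -> Int
  unify Bool ~ Bool
  unify Bool ~ Bool
let w : Bool
w : Bool
\p._ : d -> Bool
  unify d -> Bool ~ Int -> e
  unify d ~ Int
  unify Bool ~ e
_ _ : Bool
  unify Bool ~ Bool
let q : Int
x : a
\r._ : f -> a
  unify f -> a ~ Bool -> g
  unify f ~ Bool
  unify a ~ g
_ _ : g
  unify Bool ~ Bool
x : g
  unify Bool ~ Bool
x : g
x : g
  unify g ~ g
  unify g ~ g
  unify g ~ g
  unify Int -> Int ~ g
\x._ : (Int -> Int) -> Int -> Int

Answer: (Int -> Int) -> Int -> Int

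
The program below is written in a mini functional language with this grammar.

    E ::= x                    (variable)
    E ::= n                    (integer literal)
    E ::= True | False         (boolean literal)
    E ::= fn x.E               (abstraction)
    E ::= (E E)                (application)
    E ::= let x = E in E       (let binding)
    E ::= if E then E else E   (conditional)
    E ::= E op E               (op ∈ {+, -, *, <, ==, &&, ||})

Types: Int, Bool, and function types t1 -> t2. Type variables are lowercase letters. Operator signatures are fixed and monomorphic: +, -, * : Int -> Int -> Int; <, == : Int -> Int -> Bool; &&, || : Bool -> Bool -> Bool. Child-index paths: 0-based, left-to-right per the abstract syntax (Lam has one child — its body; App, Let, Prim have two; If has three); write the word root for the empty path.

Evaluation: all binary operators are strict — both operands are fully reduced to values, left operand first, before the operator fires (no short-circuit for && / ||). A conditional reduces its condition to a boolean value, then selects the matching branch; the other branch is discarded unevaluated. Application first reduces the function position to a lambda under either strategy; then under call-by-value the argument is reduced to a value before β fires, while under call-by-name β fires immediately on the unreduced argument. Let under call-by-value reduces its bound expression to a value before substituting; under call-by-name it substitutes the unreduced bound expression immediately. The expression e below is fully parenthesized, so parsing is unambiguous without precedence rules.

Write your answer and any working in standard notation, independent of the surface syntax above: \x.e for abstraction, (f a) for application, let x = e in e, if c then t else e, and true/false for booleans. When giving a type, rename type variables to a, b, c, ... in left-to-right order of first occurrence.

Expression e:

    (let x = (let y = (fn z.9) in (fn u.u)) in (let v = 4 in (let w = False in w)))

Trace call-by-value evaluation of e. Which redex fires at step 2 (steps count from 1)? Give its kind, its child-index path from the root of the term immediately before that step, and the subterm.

Answer: let at root : (let x = (\u.u) in (let v = 4 in (let w = false in w)))

Trace:
step 0: (let x = (let y = (\z.9) in (\u.u)) in (let v = 4 in (let w = false in w)))
step 1: [let@0] (let x = (\u.u) in (let v = 4 in (let w = false in w)))
step 2: [let@root] (let v = 4 in (let w = false in w))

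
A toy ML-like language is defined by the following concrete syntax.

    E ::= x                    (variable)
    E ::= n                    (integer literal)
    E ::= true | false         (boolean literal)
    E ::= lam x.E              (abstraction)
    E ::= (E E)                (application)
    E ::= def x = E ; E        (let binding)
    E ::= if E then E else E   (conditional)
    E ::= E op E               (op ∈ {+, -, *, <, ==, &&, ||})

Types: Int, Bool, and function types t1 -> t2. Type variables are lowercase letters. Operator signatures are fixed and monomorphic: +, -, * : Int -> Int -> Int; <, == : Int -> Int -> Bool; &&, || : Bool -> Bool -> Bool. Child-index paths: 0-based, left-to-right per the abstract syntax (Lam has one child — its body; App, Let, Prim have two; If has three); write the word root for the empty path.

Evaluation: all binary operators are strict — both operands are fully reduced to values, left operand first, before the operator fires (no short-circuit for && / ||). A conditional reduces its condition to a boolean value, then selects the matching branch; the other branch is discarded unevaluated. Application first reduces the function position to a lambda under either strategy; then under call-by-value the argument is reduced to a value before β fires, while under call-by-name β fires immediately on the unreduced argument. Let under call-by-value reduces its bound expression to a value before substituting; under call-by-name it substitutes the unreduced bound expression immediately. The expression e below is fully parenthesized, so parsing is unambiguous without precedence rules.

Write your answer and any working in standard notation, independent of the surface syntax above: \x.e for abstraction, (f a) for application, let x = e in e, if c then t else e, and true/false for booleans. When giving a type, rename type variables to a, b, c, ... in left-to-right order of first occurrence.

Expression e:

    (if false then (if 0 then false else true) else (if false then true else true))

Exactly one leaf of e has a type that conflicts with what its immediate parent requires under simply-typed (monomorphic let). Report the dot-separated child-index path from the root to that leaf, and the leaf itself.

Answer: 1.0 : 0

Derivation:
  unify Bool ~ Bool
  unify Int ~ Bool
  FAIL: mismatch Int ~ Bool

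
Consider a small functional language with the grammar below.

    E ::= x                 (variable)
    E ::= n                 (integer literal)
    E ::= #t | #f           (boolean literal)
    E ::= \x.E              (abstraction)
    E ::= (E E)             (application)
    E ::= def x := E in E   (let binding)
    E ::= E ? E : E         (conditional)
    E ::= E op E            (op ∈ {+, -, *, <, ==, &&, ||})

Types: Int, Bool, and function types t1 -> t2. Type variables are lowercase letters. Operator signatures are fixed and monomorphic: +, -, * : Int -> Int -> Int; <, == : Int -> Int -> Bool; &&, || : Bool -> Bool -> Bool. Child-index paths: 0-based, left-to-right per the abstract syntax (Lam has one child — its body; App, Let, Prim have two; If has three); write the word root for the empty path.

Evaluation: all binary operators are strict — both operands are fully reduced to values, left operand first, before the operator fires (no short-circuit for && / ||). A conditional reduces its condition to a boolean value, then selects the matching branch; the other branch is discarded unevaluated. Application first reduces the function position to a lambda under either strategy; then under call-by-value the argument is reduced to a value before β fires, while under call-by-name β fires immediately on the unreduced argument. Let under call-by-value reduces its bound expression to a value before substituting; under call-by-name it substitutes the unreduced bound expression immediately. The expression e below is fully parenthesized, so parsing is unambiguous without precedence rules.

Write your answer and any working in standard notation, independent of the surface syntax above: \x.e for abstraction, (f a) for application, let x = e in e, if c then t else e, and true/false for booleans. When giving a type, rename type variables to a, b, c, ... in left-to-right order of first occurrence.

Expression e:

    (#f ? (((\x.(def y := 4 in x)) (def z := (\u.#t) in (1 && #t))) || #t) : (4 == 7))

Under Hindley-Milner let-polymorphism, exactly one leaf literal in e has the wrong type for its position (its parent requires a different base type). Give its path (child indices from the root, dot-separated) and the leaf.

Trace:
  unify Bool ~ Bool
let y : Int
x : a
\x._ : a -> a
\u._ : b -> Bool
let z : forall. b -> Bool
  unify Int ~ Bool
  FAIL: mismatch Int ~ Bool

Answer: 1.0.1.1.0 : 1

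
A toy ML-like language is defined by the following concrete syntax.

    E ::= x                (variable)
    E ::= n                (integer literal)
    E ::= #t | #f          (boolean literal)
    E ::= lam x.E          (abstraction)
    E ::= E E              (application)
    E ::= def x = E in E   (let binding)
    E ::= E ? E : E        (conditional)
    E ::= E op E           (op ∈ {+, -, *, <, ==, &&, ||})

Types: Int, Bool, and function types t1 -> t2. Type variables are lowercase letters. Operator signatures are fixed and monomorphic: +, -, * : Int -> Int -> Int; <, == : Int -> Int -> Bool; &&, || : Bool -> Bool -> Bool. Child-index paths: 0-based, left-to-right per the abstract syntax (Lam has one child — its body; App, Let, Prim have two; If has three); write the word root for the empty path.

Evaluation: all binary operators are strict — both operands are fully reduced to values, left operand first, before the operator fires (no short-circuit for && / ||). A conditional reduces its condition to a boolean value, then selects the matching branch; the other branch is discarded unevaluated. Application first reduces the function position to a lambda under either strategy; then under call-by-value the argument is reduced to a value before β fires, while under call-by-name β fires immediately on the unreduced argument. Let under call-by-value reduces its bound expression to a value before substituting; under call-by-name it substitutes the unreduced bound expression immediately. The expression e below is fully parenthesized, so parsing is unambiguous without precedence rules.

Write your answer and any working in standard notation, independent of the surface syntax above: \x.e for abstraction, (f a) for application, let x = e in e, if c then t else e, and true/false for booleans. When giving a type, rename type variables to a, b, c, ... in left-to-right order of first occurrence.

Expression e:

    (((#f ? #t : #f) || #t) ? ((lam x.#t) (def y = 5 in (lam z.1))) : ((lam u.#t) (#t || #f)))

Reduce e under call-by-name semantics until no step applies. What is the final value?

Answer: true

Trace:
step 0: (if ((if false then true else false) || true) then ((\x.true) (let y = 5 in (\z.1))) else ((\u.true) (true || false)))
step 1: [if@0.0] (if (false || true) then ((\x.true) (let y = 5 in (\z.1))) else ((\u.true) (true || false)))
step 2: [delta@0] (if true then ((\x.true) (let y = 5 in (\z.1))) else ((\u.true) (true || false)))
step 3: [if@root] ((\x.true) (let y = 5 in (\z.1)))
step 4: [beta@root] true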